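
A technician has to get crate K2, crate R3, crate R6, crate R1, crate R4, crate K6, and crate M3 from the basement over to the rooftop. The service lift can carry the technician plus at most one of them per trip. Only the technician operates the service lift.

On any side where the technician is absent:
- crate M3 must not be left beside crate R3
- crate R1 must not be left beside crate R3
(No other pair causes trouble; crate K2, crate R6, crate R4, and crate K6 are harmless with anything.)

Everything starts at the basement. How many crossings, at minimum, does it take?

15

Counting alone: the technician can take at most 1 across per trip to the rooftop, so moving all 7 needs at least 7 loaded trips out, with a return between consecutive ones — at least 13 crossings.
The safety rule pushes this higher. Following every safe sequence of crossings, the most of the 7 that can be at the rooftop as the service lift arrives there on crossing 13 is 6 — never all 7.
So no plan with fewer than 15 crossings exists, and this one achieves 15:
1. Technician goes to the rooftop with crate R3.  [the basement: crate K2, crate K6, crate M3, crate R1, crate R4, crate R6 | the rooftop: crate R3]
2. Technician goes back to the basement alone.  [the basement: crate K2, crate K6, crate M3, crate R1, crate R4, crate R6 | the rooftop: crate R3]
3. Technician goes to the rooftop with crate K2.  [the basement: crate K6, crate M3, crate R1, crate R4, crate R6 | the rooftop: crate K2, crate R3]
4. Technician goes back to the basement alone.  [the basement: crate K6, crate M3, crate R1, crate R4, crate R6 | the rooftop: crate K2, crate R3]
5. Technician goes to the rooftop with crate R6.  [the basement: crate K6, crate M3, crate R1, crate R4 | the rooftop: crate K2, crate R3, crate R6]
6. Technician goes back to the basement alone.  [the basement: crate K6, crate M3, crate R1, crate R4 | the rooftop: crate K2, crate R3, crate R6]
7. Technician goes to the rooftop with crate R1.  [the basement: crate K6, crate M3, crate R4 | the rooftop: crate K2, crate R1, crate R3, crate R6]
8. Technician goes back to the basement with crate R3.  [the basement: crate K6, crate M3, crate R3, crate R4 | the rooftop: crate K2, crate R1, crate R6]
9. Technician goes to the rooftop with crate M3.  [the basement: crate K6, crate R3, crate R4 | the rooftop: crate K2, crate M3, crate R1, crate R6]
10. Technician goes back to the basement alone.  [the basement: crate K6, crate R3, crate R4 | the rooftop: crate K2, crate M3, crate R1, crate R6]
11. Technician goes to the rooftop with crate R4.  [the basement: crate K6, crate R3 | the rooftop: crate K2, crate M3, crate R1, crate R4, crate R6]
12. Technician goes back to the basement alone.  [the basement: crate K6, crate R3 | the rooftop: crate K2, crate M3, crate R1, crate R4, crate R6]
13. Technician goes to the rooftop with crate K6.  [the basement: crate R3 | the rooftop: crate K2, crate K6, crate M3, crate R1, crate R4, crate R6]
14. Technician goes back to the basement alone.  [the basement: crate R3 | the rooftop: crate K2, crate K6, crate M3, crate R1, crate R4, crate R6]
15. Technician goes to the rooftop with crate R3.  [the basement: — | the rooftop: crate K2, crate K6, crate M3, crate R1, crate R3, crate R4, crate R6]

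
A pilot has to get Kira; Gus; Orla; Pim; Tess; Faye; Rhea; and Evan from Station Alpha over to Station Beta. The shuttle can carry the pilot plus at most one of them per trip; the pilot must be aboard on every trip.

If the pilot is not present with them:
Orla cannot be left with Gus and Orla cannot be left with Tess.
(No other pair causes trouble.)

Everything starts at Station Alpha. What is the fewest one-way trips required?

Counting alone: the pilot can take at most 1 across per trip to Station Beta, so moving all 8 needs at least 8 loaded trips out, with a return between consecutive ones — at least 15 crossings.
The safety rule pushes this higher. Following every safe sequence of crossings, the most of the 8 that can be at Station Beta as the shuttle arrives there on crossing 15 is 7 — never all 8.
So no plan with fewer than 17 crossings exists, and this one achieves 17:
1. Pilot goes to Station Beta with Orla.
2. Pilot goes back to Station Alpha alone.
3. Pilot goes to Station Beta with Kira.
4. Pilot goes back to Station Alpha alone.
5. Pilot goes to Station Beta with Gus.
6. Pilot goes back to Station Alpha with Orla.
7. Pilot goes to Station Beta with Tess.
8. Pilot goes back to Station Alpha alone.
9. Pilot goes to Station Beta with Pim.
10. Pilot goes back to Station Alpha alone.
11. Pilot goes to Station Beta with Faye.
12. Pilot goes back to Station Alpha alone.
13. Pilot goes to Station Beta with Rhea.
14. Pilot goes back to Station Alpha alone.
15. Pilot goes to Station Beta with Evan.
16. Pilot goes back to Station Alpha alone.
17. Pilot goes to Station Beta with Orla.

17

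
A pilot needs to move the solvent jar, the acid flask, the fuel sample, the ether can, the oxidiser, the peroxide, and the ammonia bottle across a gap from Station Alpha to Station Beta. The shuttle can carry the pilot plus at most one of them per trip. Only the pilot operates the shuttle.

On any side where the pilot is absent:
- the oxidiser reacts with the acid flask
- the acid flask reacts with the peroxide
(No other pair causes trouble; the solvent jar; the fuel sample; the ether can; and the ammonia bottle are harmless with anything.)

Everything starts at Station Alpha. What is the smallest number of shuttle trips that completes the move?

Counting alone: the pilot can take at most 1 across per trip to Station Beta, so moving all 7 needs at least 7 loaded trips out, with a return between consecutive ones — at least 13 crossings.
The safety rule pushes this higher. Following every safe sequence of crossings, the most of the 7 that can be at Station Beta as the shuttle arrives there on crossing 13 is 6 — never all 7.
So no plan with fewer than 15 crossings exists, and this one achieves 15:
1. Pilot goes to Station Beta with the acid flask.
2. Pilot goes back to Station Alpha alone.
3. Pilot goes to Station Beta with the solvent jar.
4. Pilot goes back to Station Alpha alone.
5. Pilot goes to Station Beta with the fuel sample.
6. Pilot goes back to Station Alpha alone.
7. Pilot goes to Station Beta with the ether can.
8. Pilot goes back to Station Alpha alone.
9. Pilot goes to Station Beta with the oxidiser.
10. Pilot goes back to Station Alpha with the acid flask.
11. Pilot goes to Station Beta with the peroxide.
12. Pilot goes back to Station Alpha alone.
13. Pilot goes to Station Beta with the ammonia bottle.
14. Pilot goes back to Station Alpha alone.
15. Pilot goes to Station Beta with the acid flask.

15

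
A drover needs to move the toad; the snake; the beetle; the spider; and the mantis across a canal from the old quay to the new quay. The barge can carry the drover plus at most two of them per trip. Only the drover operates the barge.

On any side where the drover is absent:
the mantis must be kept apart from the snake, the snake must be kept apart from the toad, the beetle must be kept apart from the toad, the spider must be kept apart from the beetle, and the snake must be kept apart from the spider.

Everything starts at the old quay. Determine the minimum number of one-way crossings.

7

Counting alone: the drover can take at most 2 across per trip to the new quay, so moving all 5 needs at least 3 loaded trips out, with a return between consecutive ones — at least 5 crossings.
The safety rule pushes this higher. Following every safe sequence of crossings, the most of the 5 that can be at the new quay as the barge arrives there on crossing 5 is 4 — never all 5.
So no plan with fewer than 7 crossings exists, and this one achieves 7:
1. Drover goes to the new quay with the beetle and the snake.
2. Drover goes back to the old quay alone.
3. Drover goes to the new quay with the toad.
4. Drover goes back to the old quay with the beetle and the snake.
5. Drover goes to the new quay with the mantis and the spider.
6. Drover goes back to the old quay alone.
7. Drover goes to the new quay with the beetle and the snake.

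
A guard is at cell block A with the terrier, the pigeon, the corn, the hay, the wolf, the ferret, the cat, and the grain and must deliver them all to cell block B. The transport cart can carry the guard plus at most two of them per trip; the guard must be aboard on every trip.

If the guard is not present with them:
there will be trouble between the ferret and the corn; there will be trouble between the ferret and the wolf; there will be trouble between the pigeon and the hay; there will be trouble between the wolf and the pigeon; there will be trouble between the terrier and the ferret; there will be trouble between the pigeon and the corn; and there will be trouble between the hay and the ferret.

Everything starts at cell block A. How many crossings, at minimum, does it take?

Counting alone: the guard can take at most 2 across per trip to cell block B, so moving all 8 needs at least 4 loaded trips out, with a return between consecutive ones — at least 7 crossings.
The safety rule pushes this higher. Following every safe sequence of crossings, the most of the 8 that can be at cell block B as the transport cart arrives there on crossing 7 is 6 — never all 8.
So no plan with fewer than 9 crossings exists, and this one achieves 9:
1. Guard goes to cell block B with the ferret and the pigeon.
2. Guard goes back to cell block A alone.
3. Guard goes to cell block B with the corn and the terrier.
4. Guard goes back to cell block A with the ferret and the pigeon.
5. Guard goes to cell block B with the hay and the wolf.
6. Guard goes back to cell block A alone.
7. Guard goes to cell block B with the cat and the grain.
8. Guard goes back to cell block A alone.
9. Guard goes to cell block B with the ferret and the pigeon.

9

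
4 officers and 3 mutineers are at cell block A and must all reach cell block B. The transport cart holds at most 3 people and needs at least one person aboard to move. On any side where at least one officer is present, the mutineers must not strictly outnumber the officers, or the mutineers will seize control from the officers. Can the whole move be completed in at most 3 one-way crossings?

Counting alone: each trip to cell block B takes at most 3 across and each return brings at least 1 back, so after t trips out (and t−1 returns) at most 3t − (t−1) of the 7 are across; that first reaches 7 at t = 3, so at least 5 crossings are needed.
Since 3 < 5, 3 crossings cannot be enough. (The shortest complete plan in fact takes 5:)
1. 3 mutineers → cell block B.  (cell block A: 4O 0M; cell block B: 0O 3M)
2. 1 mutineer ← cell block A.  (cell block A: 4O 1M; cell block B: 0O 2M)
3. 3 officers → cell block B.  (cell block A: 1O 1M; cell block B: 3O 2M)
4. 1 officer ← cell block A.  (cell block A: 2O 1M; cell block B: 2O 2M)
5. 2 officers and 1 mutineer → cell block B.  (cell block A: 0O 0M; cell block B: 4O 3M)

No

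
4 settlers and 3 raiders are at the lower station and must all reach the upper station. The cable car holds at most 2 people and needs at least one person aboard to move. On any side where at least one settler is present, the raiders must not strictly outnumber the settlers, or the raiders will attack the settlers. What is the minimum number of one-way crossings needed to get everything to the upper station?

Counting alone: each trip to the upper station takes at most 2 across and each return brings at least 1 back, so after t trips out (and t−1 returns) at most 2t − (t−1) of the 7 are across; that first reaches 7 at t = 6, so at least 11 crossings are needed.
The plan below uses exactly 11 crossings, so it is optimal:
1. 2 raiders → the upper station.  (the lower station: 4S 1R; the upper station: 0S 2R)
2. 1 raider ← the lower station.  (the lower station: 4S 2R; the upper station: 0S 1R)
3. 2 raiders → the upper station.  (the lower station: 4S 0R; the upper station: 0S 3R)
4. 1 raider ← the lower station.  (the lower station: 4S 1R; the upper station: 0S 2R)
5. 2 settlers → the upper station.  (the lower station: 2S 1R; the upper station: 2S 2R)
6. 1 raider ← the lower station.  (the lower station: 2S 2R; the upper station: 2S 1R)
7. 1 settler and 1 raider → the upper station.  (the lower station: 1S 1R; the upper station: 3S 2R)
8. 1 settler ← the lower station.  (the lower station: 2S 1R; the upper station: 2S 2R)
9. 1 settler and 1 raider → the upper station.  (the lower station: 1S 0R; the upper station: 3S 3R)
10. 1 raider ← the lower station.  (the lower station: 1S 1R; the upper station: 3S 2R)
11. 1 settler and 1 raider → the upper station.  (the lower station: 0S 0R; the upper station: 4S 3R)

11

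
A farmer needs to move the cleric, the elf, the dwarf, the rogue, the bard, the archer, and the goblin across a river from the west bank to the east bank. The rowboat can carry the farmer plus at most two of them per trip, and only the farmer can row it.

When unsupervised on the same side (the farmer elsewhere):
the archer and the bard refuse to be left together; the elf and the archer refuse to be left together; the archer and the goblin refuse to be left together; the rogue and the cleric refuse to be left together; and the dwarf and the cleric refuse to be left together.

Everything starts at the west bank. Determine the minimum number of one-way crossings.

Counting alone: the farmer can take at most 2 across per trip to the east bank, so moving all 7 needs at least 4 loaded trips out, with a return between consecutive ones — at least 7 crossings.
The safety rule pushes this higher. Following every safe sequence of crossings, the most of the 7 that can be at the east bank as the rowboat arrives there on crossing 7 is 6 — never all 7.
So no plan with fewer than 9 crossings exists, and this one achieves 9:
1. Farmer goes to the east bank with the archer and the cleric.  [the west bank: the bard, the dwarf, the elf, the goblin, the rogue | the east bank: the archer, the cleric]
2. Farmer goes back to the west bank alone.  [the west bank: the bard, the dwarf, the elf, the goblin, the rogue | the east bank: the archer, the cleric]
3. Farmer goes to the east bank with the elf.  [the west bank: the bard, the dwarf, the goblin, the rogue | the east bank: the archer, the cleric, the elf]
4. Farmer goes back to the west bank with the archer.  [the west bank: the archer, the bard, the dwarf, the goblin, the rogue | the east bank: the cleric, the elf]
5. Farmer goes to the east bank with the bard and the goblin.  [the west bank: the archer, the dwarf, the rogue | the east bank: the bard, the cleric, the elf, the goblin]
6. Farmer goes back to the west bank alone.  [the west bank: the archer, the dwarf, the rogue | the east bank: the bard, the cleric, the elf, the goblin]
7. Farmer goes to the east bank with the dwarf and the rogue.  [the west bank: the archer | the east bank: the bard, the cleric, the dwarf, the elf, the goblin, the rogue]
8. Farmer goes back to the west bank with the cleric.  [the west bank: the archer, the cleric | the east bank: the bard, the dwarf, the elf, the goblin, the rogue]
9. Farmer goes to the east bank with the archer and the cleric.  [the west bank: — | the east bank: the archer, the bard, the cleric, the dwarf, the elf, the goblin, the rogue]

9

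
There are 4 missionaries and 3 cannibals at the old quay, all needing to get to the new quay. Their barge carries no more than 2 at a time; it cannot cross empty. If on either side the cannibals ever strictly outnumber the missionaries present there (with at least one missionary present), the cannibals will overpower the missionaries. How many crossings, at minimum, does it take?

Counting alone: each trip to the new quay takes at most 2 across and each return brings at least 1 back, so after t trips out (and t−1 returns) at most 2t − (t−1) of the 7 are across; that first reaches 7 at t = 6, so at least 11 crossings are needed.
The plan below uses exactly 11 crossings, so it is optimal:
1. 2 cannibals → the new quay.  (the old quay: 4M 1C; the new quay: 0M 2C)
2. 1 cannibal ← the old quay.  (the old quay: 4M 2C; the new quay: 0M 1C)
3. 2 cannibals → the new quay.  (the old quay: 4M 0C; the new quay: 0M 3C)
4. 1 cannibal ← the old quay.  (the old quay: 4M 1C; the new quay: 0M 2C)
5. 2 missionaries → the new quay.  (the old quay: 2M 1C; the new quay: 2M 2C)
6. 1 cannibal ← the old quay.  (the old quay: 2M 2C; the new quay: 2M 1C)
7. 1 missionary and 1 cannibal → the new quay.  (the old quay: 1M 1C; the new quay: 3M 2C)
8. 1 missionary ← the old quay.  (the old quay: 2M 1C; the new quay: 2M 2C)
9. 1 missionary and 1 cannibal → the new quay.  (the old quay: 1M 0C; the new quay: 3M 3C)
10. 1 cannibal ← the old quay.  (the old quay: 1M 1C; the new quay: 3M 2C)
11. 1 missionary and 1 cannibal → the new quay.  (the old quay: 0M 0C; the new quay: 4M 3C)

11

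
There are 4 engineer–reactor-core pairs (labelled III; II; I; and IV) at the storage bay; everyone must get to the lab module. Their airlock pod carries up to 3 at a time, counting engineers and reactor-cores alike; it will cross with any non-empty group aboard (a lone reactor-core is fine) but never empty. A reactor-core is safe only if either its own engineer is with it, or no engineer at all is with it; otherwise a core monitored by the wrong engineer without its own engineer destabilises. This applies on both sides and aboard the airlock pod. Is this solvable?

1. engineer III and reactor-core III cross → the lab module.
2. engineer III crosses ← the storage bay.
3. engineer II, engineer III, and reactor-core II cross → the lab module.
4. engineer III and reactor-core III cross ← the storage bay.
5. engineer I, engineer III, and engineer IV cross → the lab module.
6. reactor-core II crosses ← the storage bay.
7. reactor-core II and reactor-core III cross → the lab module.
8. reactor-core III crosses ← the storage bay.
9. reactor-core I, reactor-core III, and reactor-core IV cross → the lab module.

Yes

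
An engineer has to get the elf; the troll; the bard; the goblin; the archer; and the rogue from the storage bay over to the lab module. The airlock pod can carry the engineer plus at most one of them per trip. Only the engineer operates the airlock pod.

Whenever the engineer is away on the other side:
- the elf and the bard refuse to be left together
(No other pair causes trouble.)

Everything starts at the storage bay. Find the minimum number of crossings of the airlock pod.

11

Counting alone: the engineer can take at most 1 across per trip to the lab module, so moving all 6 needs at least 6 loaded trips out, with a return between consecutive ones — at least 11 crossings.
The plan below uses exactly 11 crossings, so it is optimal:
1. Engineer goes to the lab module with the elf.  [the storage bay: the archer, the bard, the goblin, the rogue, the troll | the lab module: the elf]
2. Engineer goes back to the storage bay alone.  [the storage bay: the archer, the bard, the goblin, the rogue, the troll | the lab module: the elf]
3. Engineer goes to the lab module with the troll.  [the storage bay: the archer, the bard, the goblin, the rogue | the lab module: the elf, the troll]
4. Engineer goes back to the storage bay alone.  [the storage bay: the archer, the bard, the goblin, the rogue | the lab module: the elf, the troll]
5. Engineer goes to the lab module with the goblin.  [the storage bay: the archer, the bard, the rogue | the lab module: the elf, the goblin, the troll]
6. Engineer goes back to the storage bay alone.  [the storage bay: the archer, the bard, the rogue | the lab module: the elf, the goblin, the troll]
7. Engineer goes to the lab module with the archer.  [the storage bay: the bard, the rogue | the lab module: the archer, the elf, the goblin, the troll]
8. Engineer goes back to the storage bay alone.  [the storage bay: the bard, the rogue | the lab module: the archer, the elf, the goblin, the troll]
9. Engineer goes to the lab module with the rogue.  [the storage bay: the bard | the lab module: the archer, the elf, the goblin, the rogue, the troll]
10. Engineer goes back to the storage bay alone.  [the storage bay: the bard | the lab module: the archer, the elf, the goblin, the rogue, the troll]
11. Engineer goes to the lab module with the bard.  [the storage bay: — | the lab module: the archer, the bard, the elf, the goblin, the rogue, the troll]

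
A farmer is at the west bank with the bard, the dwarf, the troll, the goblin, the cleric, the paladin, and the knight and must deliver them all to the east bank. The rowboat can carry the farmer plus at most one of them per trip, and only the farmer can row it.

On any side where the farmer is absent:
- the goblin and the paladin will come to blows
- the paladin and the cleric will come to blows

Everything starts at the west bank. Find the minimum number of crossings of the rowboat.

Counting alone: the farmer can take at most 1 across per trip to the east bank, so moving all 7 needs at least 7 loaded trips out, with a return between consecutive ones — at least 13 crossings.
The safety rule pushes this higher. Following every safe sequence of crossings, the most of the 7 that can be at the east bank as the rowboat arrives there on crossing 13 is 6 — never all 7.
So no plan with fewer than 15 crossings exists, and this one achieves 15:
1. Farmer goes to the east bank with the paladin.  [the west bank: the bard, the cleric, the dwarf, the goblin, the knight, the troll | the east bank: the paladin]
2. Farmer goes back to the west bank alone.  [the west bank: the bard, the cleric, the dwarf, the goblin, the knight, the troll | the east bank: the paladin]
3. Farmer goes to the east bank with the bard.  [the west bank: the cleric, the dwarf, the goblin, the knight, the troll | the east bank: the bard, the paladin]
4. Farmer goes back to the west bank alone.  [the west bank: the cleric, the dwarf, the goblin, the knight, the troll | the east bank: the bard, the paladin]
5. Farmer goes to the east bank with the dwarf.  [the west bank: the cleric, the goblin, the knight, the troll | the east bank: the bard, the dwarf, the paladin]
6. Farmer goes back to the west bank alone.  [the west bank: the cleric, the goblin, the knight, the troll | the east bank: the bard, the dwarf, the paladin]
7. Farmer goes to the east bank with the troll.  [the west bank: the cleric, the goblin, the knight | the east bank: the bard, the dwarf, the paladin, the troll]
8. Farmer goes back to the west bank alone.  [the west bank: the cleric, the goblin, the knight | the east bank: the bard, the dwarf, the paladin, the troll]
9. Farmer goes to the east bank with the goblin.  [the west bank: the cleric, the knight | the east bank: the bard, the dwarf, the goblin, the paladin, the troll]
10. Farmer goes back to the west bank with the paladin.  [the west bank: the cleric, the knight, the paladin | the east bank: the bard, the dwarf, the goblin, the troll]
11. Farmer goes to the east bank with the cleric.  [the west bank: the knight, the paladin | the east bank: the bard, the cleric, the dwarf, the goblin, the troll]
12. Farmer goes back to the west bank alone.  [the west bank: the knight, the paladin | the east bank: the bard, the cleric, the dwarf, the goblin, the troll]
13. Farmer goes to the east bank with the knight.  [the west bank: the paladin | the east bank: the bard, the cleric, the dwarf, the goblin, the knight, the troll]
14. Farmer goes back to the west bank alone.  [the west bank: the paladin | the east bank: the bard, the cleric, the dwarf, the goblin, the knight, the troll]
15. Farmer goes to the east bank with the paladin.  [the west bank: — | the east bank: the bard, the cleric, the dwarf, the goblin, the knight, the paladin, the troll]

15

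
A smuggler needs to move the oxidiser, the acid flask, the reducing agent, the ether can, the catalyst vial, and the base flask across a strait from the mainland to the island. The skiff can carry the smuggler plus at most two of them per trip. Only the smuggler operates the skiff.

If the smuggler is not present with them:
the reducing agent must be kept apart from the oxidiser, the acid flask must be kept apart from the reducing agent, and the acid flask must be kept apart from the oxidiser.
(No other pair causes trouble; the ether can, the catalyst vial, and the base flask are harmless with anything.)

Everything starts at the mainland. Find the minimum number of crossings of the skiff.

Counting alone: the smuggler can take at most 2 across per trip to the island, so moving all 6 needs at least 3 loaded trips out, with a return between consecutive ones — at least 5 crossings.
The safety rule pushes this higher. Following every safe sequence of crossings, the most of the 6 that can be at the island as the skiff arrives there on crossings 5, 7 is 4, 5 respectively — never all 6.
So no plan with fewer than 9 crossings exists, and this one achieves 9:
1. Smuggler goes to the island with the acid flask and the oxidiser.  [the mainland: the base flask, the catalyst vial, the ether can, the reducing agent | the island: the acid flask, the oxidiser]
2. Smuggler goes back to the mainland with the oxidiser.  [the mainland: the base flask, the catalyst vial, the ether can, the oxidiser, the reducing agent | the island: the acid flask]
3. Smuggler goes to the island with the ether can and the oxidiser.  [the mainland: the base flask, the catalyst vial, the reducing agent | the island: the acid flask, the ether can, the oxidiser]
4. Smuggler goes back to the mainland with the oxidiser.  [the mainland: the base flask, the catalyst vial, the oxidiser, the reducing agent | the island: the acid flask, the ether can]
5. Smuggler goes to the island with the catalyst vial and the oxidiser.  [the mainland: the base flask, the reducing agent | the island: the acid flask, the catalyst vial, the ether can, the oxidiser]
6. Smuggler goes back to the mainland with the oxidiser.  [the mainland: the base flask, the oxidiser, the reducing agent | the island: the acid flask, the catalyst vial, the ether can]
7. Smuggler goes to the island with the base flask and the oxidiser.  [the mainland: the reducing agent | the island: the acid flask, the base flask, the catalyst vial, the ether can, the oxidiser]
8. Smuggler goes back to the mainland with the oxidiser.  [the mainland: the oxidiser, the reducing agent | the island: the acid flask, the base flask, the catalyst vial, the ether can]
9. Smuggler goes to the island with the oxidiser and the reducing agent.  [the mainland: — | the island: the acid flask, the base flask, the catalyst vial, the ether can, the oxidiser, the reducing agent]

9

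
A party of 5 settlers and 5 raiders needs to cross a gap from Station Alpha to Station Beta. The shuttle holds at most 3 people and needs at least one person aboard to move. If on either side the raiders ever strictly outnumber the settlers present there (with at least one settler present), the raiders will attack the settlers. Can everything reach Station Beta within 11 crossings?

Yes — this plan uses 11 crossings (≤ 11):
1. 2 raiders → Station Beta.  (Station Alpha: 5S 3R; Station Beta: 0S 2R)
2. 1 raider ← Station Alpha.  (Station Alpha: 5S 4R; Station Beta: 0S 1R)
3. 3 raiders → Station Beta.  (Station Alpha: 5S 1R; Station Beta: 0S 4R)
4. 1 raider ← Station Alpha.  (Station Alpha: 5S 2R; Station Beta: 0S 3R)
5. 3 settlers → Station Beta.  (Station Alpha: 2S 2R; Station Beta: 3S 3R)
6. 1 settler and 1 raider ← Station Alpha.  (Station Alpha: 3S 3R; Station Beta: 2S 2R)
7. 3 settlers → Station Beta.  (Station Alpha: 0S 3R; Station Beta: 5S 2R)
8. 1 raider ← Station Alpha.  (Station Alpha: 0S 4R; Station Beta: 5S 1R)
9. 2 raiders → Station Beta.  (Station Alpha: 0S 2R; Station Beta: 5S 3R)
10. 1 raider ← Station Alpha.  (Station Alpha: 0S 3R; Station Beta: 5S 2R)
11. 3 raiders → Station Beta.  (Station Alpha: 0S 0R; Station Beta: 5S 5R)

Yes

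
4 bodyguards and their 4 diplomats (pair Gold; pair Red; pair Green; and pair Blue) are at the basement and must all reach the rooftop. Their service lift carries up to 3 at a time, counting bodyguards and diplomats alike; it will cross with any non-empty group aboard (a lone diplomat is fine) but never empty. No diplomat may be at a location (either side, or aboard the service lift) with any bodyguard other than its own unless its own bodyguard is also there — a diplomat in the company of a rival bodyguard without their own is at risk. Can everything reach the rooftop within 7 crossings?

No

Counting alone: each trip to the rooftop takes at most 3 across and each return brings at least 1 back, so after t trips out (and t−1 returns) at most 3t − (t−1) of the 8 are across; that first reaches 8 at t = 4, so at least 7 crossings are needed.
The safety rule pushes this higher. Following every safe sequence of crossings, the most of the 8 that can be at the rooftop as the service lift arrives there on crossing 7 is 7 — never all 8.
So the move cannot be finished within 7 crossings. (The shortest complete plan takes 9:)
1. bodyguard Gold and diplomat Gold cross → the rooftop.
2. bodyguard Gold crosses ← the basement.
3. bodyguard Gold, bodyguard Red, and diplomat Red cross → the rooftop.
4. bodyguard Gold and diplomat Gold cross ← the basement.
5. bodyguard Blue, bodyguard Gold, and bodyguard Green cross → the rooftop.
6. diplomat Red crosses ← the basement.
7. diplomat Gold and diplomat Red cross → the rooftop.
8. diplomat Gold crosses ← the basement.
9. diplomat Blue, diplomat Gold, and diplomat Green cross → the rooftop.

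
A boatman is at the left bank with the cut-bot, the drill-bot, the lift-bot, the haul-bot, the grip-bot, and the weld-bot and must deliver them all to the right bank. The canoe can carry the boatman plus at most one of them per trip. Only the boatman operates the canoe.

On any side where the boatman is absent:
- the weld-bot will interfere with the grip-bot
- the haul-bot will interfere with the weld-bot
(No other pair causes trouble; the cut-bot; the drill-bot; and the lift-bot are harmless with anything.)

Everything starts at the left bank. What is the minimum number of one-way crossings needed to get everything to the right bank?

Counting alone: the boatman can take at most 1 across per trip to the right bank, so moving all 6 needs at least 6 loaded trips out, with a return between consecutive ones — at least 11 crossings.
The safety rule pushes this higher. Following every safe sequence of crossings, the most of the 6 that can be at the right bank as the canoe arrives there on crossing 11 is 5 — never all 6.
So no plan with fewer than 13 crossings exists, and this one achieves 13:
1. Boatman goes to the right bank with the weld-bot.
2. Boatman goes back to the left bank alone.
3. Boatman goes to the right bank with the cut-bot.
4. Boatman goes back to the left bank alone.
5. Boatman goes to the right bank with the drill-bot.
6. Boatman goes back to the left bank alone.
7. Boatman goes to the right bank with the lift-bot.
8. Boatman goes back to the left bank alone.
9. Boatman goes to the right bank with the haul-bot.
10. Boatman goes back to the left bank with the weld-bot.
11. Boatman goes to the right bank with the grip-bot.
12. Boatman goes back to the left bank alone.
13. Boatman goes to the right bank with the weld-bot.

13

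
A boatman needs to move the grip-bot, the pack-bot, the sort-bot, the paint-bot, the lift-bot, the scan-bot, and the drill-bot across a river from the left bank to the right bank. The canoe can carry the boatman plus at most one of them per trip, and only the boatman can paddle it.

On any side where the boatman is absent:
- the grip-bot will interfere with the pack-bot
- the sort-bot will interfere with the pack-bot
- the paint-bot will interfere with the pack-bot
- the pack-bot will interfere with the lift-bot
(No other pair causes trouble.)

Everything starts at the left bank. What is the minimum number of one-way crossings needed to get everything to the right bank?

impossible

Following every safe sequence of crossings from the start, the most of the 7 that can be at the right bank as the canoe arrives there on crossings 1, 3, 5, 7 is 1, 2, 3, 4 respectively; the best ever achieved is 4 of 7.
From crossing 9 on, no configuration arises that was not already reachable earlier: only 44 distinct safe configurations (who is on which side, and where the canoe is) can ever be reached, none of them has everyone across, and every continuation just revisits them. So no valid plan exists.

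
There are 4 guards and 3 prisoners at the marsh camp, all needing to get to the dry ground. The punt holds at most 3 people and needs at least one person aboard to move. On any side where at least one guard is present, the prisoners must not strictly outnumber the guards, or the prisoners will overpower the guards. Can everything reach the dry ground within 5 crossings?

Yes — this plan uses 5 crossings (≤ 5):
1. 3 prisoners → the dry ground.  (the marsh camp: 4G 0P; the dry ground: 0G 3P)
2. 1 prisoner ← the marsh camp.  (the marsh camp: 4G 1P; the dry ground: 0G 2P)
3. 3 guards → the dry ground.  (the marsh camp: 1G 1P; the dry ground: 3G 2P)
4. 1 guard ← the marsh camp.  (the marsh camp: 2G 1P; the dry ground: 2G 2P)
5. 2 guards and 1 prisoner → the dry ground.  (the marsh camp: 0G 0P; the dry ground: 4G 3P)

Yes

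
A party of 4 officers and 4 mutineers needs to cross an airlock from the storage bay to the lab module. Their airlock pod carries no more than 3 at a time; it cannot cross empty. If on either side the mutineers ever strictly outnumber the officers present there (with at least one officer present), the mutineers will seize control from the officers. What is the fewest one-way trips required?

9

Counting alone: each trip to the lab module takes at most 3 across and each return brings at least 1 back, so after t trips out (and t−1 returns) at most 3t − (t−1) of the 8 are across; that first reaches 8 at t = 4, so at least 7 crossings are needed.
The safety rule pushes this higher. Following every safe sequence of crossings, the most of the 8 that can be at the lab module as the airlock pod arrives there on crossing 7 is 7 — never all 8.
So no plan with fewer than 9 crossings exists, and this one achieves 9:
1. 2 mutineers → the lab module.  (the storage bay: 4O 2M; the lab module: 0O 2M)
2. 1 mutineer ← the storage bay.  (the storage bay: 4O 3M; the lab module: 0O 1M)
3. 3 mutineers → the lab module.  (the storage bay: 4O 0M; the lab module: 0O 4M)
4. 1 mutineer ← the storage bay.  (the storage bay: 4O 1M; the lab module: 0O 3M)
5. 3 officers → the lab module.  (the storage bay: 1O 1M; the lab module: 3O 3M)
6. 1 officer and 1 mutineer ← the storage bay.  (the storage bay: 2O 2M; the lab module: 2O 2M)
7. 2 officers → the lab module.  (the storage bay: 0O 2M; the lab module: 4O 2M)
8. 1 mutineer ← the storage bay.  (the storage bay: 0O 3M; the lab module: 4O 1M)
9. 3 mutineers → the lab module.  (the storage bay: 0O 0M; the lab module: 4O 4M)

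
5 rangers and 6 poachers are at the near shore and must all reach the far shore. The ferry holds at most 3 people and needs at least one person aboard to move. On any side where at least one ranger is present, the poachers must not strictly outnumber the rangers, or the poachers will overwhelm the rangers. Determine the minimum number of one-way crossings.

The poachers already outnumber the rangers at the near shore before anyone moves, so the starting position itself is disallowed.

impossible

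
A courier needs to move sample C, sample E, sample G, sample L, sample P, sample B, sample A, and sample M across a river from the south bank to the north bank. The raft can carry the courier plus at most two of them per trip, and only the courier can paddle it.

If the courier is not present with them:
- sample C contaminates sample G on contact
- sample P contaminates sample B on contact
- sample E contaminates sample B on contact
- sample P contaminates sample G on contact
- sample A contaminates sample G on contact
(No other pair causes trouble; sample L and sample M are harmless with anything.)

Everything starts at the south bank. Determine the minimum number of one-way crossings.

9

Counting alone: the courier can take at most 2 across per trip to the north bank, so moving all 8 needs at least 4 loaded trips out, with a return between consecutive ones — at least 7 crossings.
The safety rule pushes this higher. Following every safe sequence of crossings, the most of the 8 that can be at the north bank as the raft arrives there on crossing 7 is 7 — never all 8.
So no plan with fewer than 9 crossings exists, and this one achieves 9:
1. Courier goes to the north bank with sample B and sample G.  [the south bank: sample A, sample C, sample E, sample L, sample M, sample P | the north bank: sample B, sample G]
2. Courier goes back to the south bank alone.  [the south bank: sample A, sample C, sample E, sample L, sample M, sample P | the north bank: sample B, sample G]
3. Courier goes to the north bank with sample C and sample E.  [the south bank: sample A, sample L, sample M, sample P | the north bank: sample B, sample C, sample E, sample G]
4. Courier goes back to the south bank with sample B and sample G.  [the south bank: sample A, sample B, sample G, sample L, sample M, sample P | the north bank: sample C, sample E]
5. Courier goes to the north bank with sample A and sample P.  [the south bank: sample B, sample G, sample L, sample M | the north bank: sample A, sample C, sample E, sample P]
6. Courier goes back to the south bank alone.  [the south bank: sample B, sample G, sample L, sample M | the north bank: sample A, sample C, sample E, sample P]
7. Courier goes to the north bank with sample L and sample M.  [the south bank: sample B, sample G | the north bank: sample A, sample C, sample E, sample L, sample M, sample P]
8. Courier goes back to the south bank alone.  [the south bank: sample B, sample G | the north bank: sample A, sample C, sample E, sample L, sample M, sample P]
9. Courier goes to the north bank with sample B and sample G.  [the south bank: — | the north bank: sample A, sample B, sample C, sample E, sample G, sample L, sample M, sample P]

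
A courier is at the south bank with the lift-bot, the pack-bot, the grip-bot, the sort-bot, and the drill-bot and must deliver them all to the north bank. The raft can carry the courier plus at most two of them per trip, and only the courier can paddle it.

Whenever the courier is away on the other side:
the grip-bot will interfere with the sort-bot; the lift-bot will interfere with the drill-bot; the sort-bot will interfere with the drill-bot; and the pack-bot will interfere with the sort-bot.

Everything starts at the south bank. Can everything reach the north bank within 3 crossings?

Counting alone: the courier can take at most 2 across per trip to the north bank, so moving all 5 needs at least 3 loaded trips out, with a return between consecutive ones — at least 5 crossings.
Since 3 < 5, 3 crossings cannot be enough. (The shortest complete plan in fact takes 5:)
1. Courier goes to the north bank with the lift-bot and the sort-bot.  [the south bank: the drill-bot, the grip-bot, the pack-bot | the north bank: the lift-bot, the sort-bot]
2. Courier goes back to the south bank alone.  [the south bank: the drill-bot, the grip-bot, the pack-bot | the north bank: the lift-bot, the sort-bot]
3. Courier goes to the north bank with the grip-bot and the pack-bot.  [the south bank: the drill-bot | the north bank: the grip-bot, the lift-bot, the pack-bot, the sort-bot]
4. Courier goes back to the south bank with the sort-bot.  [the south bank: the drill-bot, the sort-bot | the north bank: the grip-bot, the lift-bot, the pack-bot]
5. Courier goes to the north bank with the drill-bot and the sort-bot.  [the south bank: — | the north bank: the drill-bot, the grip-bot, the lift-bot, the pack-bot, the sort-bot]

No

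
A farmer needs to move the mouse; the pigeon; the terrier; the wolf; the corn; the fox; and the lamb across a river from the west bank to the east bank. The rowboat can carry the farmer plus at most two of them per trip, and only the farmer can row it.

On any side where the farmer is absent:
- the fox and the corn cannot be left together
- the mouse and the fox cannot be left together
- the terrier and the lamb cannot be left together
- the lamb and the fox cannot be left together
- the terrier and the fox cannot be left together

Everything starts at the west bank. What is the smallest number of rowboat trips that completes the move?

11

Counting alone: the farmer can take at most 2 across per trip to the east bank, so moving all 7 needs at least 4 loaded trips out, with a return between consecutive ones — at least 7 crossings.
The safety rule pushes this higher. Following every safe sequence of crossings, the most of the 7 that can be at the east bank as the rowboat arrives there on crossings 7, 9 is 5, 6 respectively — never all 7.
So no plan with fewer than 11 crossings exists, and this one achieves 11:
1. Farmer goes to the east bank with the fox and the terrier.  [the west bank: the corn, the lamb, the mouse, the pigeon, the wolf | the east bank: the fox, the terrier]
2. Farmer goes back to the west bank with the terrier.  [the west bank: the corn, the lamb, the mouse, the pigeon, the terrier, the wolf | the east bank: the fox]
3. Farmer goes to the east bank with the mouse and the terrier.  [the west bank: the corn, the lamb, the pigeon, the wolf | the east bank: the fox, the mouse, the terrier]
4. Farmer goes back to the west bank with the fox.  [the west bank: the corn, the fox, the lamb, the pigeon, the wolf | the east bank: the mouse, the terrier]
5. Farmer goes to the east bank with the fox and the pigeon.  [the west bank: the corn, the lamb, the wolf | the east bank: the fox, the mouse, the pigeon, the terrier]
6. Farmer goes back to the west bank with the fox.  [the west bank: the corn, the fox, the lamb, the wolf | the east bank: the mouse, the pigeon, the terrier]
7. Farmer goes to the east bank with the fox and the wolf.  [the west bank: the corn, the lamb | the east bank: the fox, the mouse, the pigeon, the terrier, the wolf]
8. Farmer goes back to the west bank with the fox.  [the west bank: the corn, the fox, the lamb | the east bank: the mouse, the pigeon, the terrier, the wolf]
9. Farmer goes to the east bank with the corn and the fox.  [the west bank: the lamb | the east bank: the corn, the fox, the mouse, the pigeon, the terrier, the wolf]
10. Farmer goes back to the west bank with the fox.  [the west bank: the fox, the lamb | the east bank: the corn, the mouse, the pigeon, the terrier, the wolf]
11. Farmer goes to the east bank with the fox and the lamb.  [the west bank: — | the east bank: the corn, the fox, the lamb, the mouse, the pigeon, the terrier, the wolf]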